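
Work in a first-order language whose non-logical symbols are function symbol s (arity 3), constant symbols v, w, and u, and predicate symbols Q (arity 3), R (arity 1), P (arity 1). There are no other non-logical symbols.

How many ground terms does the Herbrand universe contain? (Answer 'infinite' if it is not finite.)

The signature has at least one function symbol (s, arity 3) and at least one constant (v).
Iterating s gives infinitely many distinct ground terms: v, s(v, v, v), s(s(v, v, v), s(v, v, v), s(v, v, v)), ...
So the Herbrand universe is infinite.

infinite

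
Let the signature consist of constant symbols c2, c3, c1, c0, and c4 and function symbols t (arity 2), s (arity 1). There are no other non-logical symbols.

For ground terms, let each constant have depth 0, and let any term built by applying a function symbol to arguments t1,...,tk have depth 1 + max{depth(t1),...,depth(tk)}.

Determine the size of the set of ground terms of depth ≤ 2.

Count level by level. With function symbols t/2, s/1, the terms of depth ≤ k are the 5 constants together with each function applied to depth-≤(k−1) tuples, so N_k = 5 + N_{k-1}^2 + N_{k-1}.
N_0 = 5
N_1 = 5 + 5^2 + 5 = 35
N_2 = 5 + 35^2 + 35 = 1265

1265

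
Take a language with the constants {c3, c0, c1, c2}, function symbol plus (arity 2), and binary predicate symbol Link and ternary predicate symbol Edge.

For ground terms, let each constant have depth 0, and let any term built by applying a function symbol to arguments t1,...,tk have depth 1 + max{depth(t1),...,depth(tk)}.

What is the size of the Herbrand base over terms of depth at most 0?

80

First count ground terms of depth ≤ 0.
Let N_k = |{terms of depth ≤ k}|. Then N_0 = 4 and N_k = 4 + N_{k-1}^2 for k ≥ 1 (one summand per function symbol, arity giving the exponent).
N_0 = 4
So |H| = 4.
Each predicate of arity r yields |H|^r ground atoms (one per choice of an r-tuple from H):
  Link: 4^2 = 16;  Edge: 4^3 = 64
Total ground atoms: 16 + 64 = 80.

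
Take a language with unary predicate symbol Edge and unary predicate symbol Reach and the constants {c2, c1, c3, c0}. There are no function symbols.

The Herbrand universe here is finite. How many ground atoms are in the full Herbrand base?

With no function symbols, the Herbrand universe is just the 4 constants.
Ground atoms per predicate: Edge: 4, Reach: 4.
Herbrand base size = 4 + 4 = 8.

8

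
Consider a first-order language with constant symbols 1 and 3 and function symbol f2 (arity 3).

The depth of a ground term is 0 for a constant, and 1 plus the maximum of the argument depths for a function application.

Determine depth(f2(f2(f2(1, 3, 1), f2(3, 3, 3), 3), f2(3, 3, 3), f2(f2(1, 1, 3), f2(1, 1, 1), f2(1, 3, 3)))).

depth(f2(1, 3, 1)) = 1 + max(0, 0, 0) = 1
depth(f2(3, 3, 3)) = 1 + max(0, 0, 0) = 1
depth(f2(f2(1, 3, 1), f2(3, 3, 3), 3)) = 1 + max(1, 1, 0) = 2
depth(f2(1, 1, 3)) = 1 + max(0, 0, 0) = 1
depth(f2(1, 1, 1)) = 1 + max(0, 0, 0) = 1
depth(f2(1, 3, 3)) = 1 + max(0, 0, 0) = 1
depth(f2(f2(1, 1, 3), f2(1, 1, 1), f2(1, 3, 3))) = 1 + max(1, 1, 1) = 2
depth(f2(f2(f2(1, 3, 1), f2(3, 3, 3), 3), f2(3, 3, 3), f2(f2(1, 1, 3), f2(1, 1, 1), f2(1, 3, 3)))) = 1 + max(2, 1, 2) = 3

3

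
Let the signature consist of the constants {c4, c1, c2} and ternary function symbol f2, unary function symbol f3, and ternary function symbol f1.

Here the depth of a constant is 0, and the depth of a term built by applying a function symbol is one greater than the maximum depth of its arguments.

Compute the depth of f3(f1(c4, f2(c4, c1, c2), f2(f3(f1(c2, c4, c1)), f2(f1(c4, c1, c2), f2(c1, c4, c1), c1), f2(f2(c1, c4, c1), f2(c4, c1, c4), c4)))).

5

depth(f2(c4, c1, c2)) = 1 + max(0, 0, 0) = 1
depth(f1(c2, c4, c1)) = 1 + max(0, 0, 0) = 1
depth(f3(f1(c2, c4, c1))) = 1 + depth(f1(c2, c4, c1)) = 1 + 1 = 2
depth(f1(c4, c1, c2)) = 1 + max(0, 0, 0) = 1
depth(f2(c1, c4, c1)) = 1 + max(0, 0, 0) = 1
depth(f2(f1(c4, c1, c2), f2(c1, c4, c1), c1)) = 1 + max(1, 1, 0) = 2
depth(f2(c4, c1, c4)) = 1 + max(0, 0, 0) = 1
depth(f2(f2(c1, c4, c1), f2(c4, c1, c4), c4)) = 1 + max(1, 1, 0) = 2
depth(f2(f3(f1(c2, c4, c1)), f2(f1(c4, c1, c2), f2(c1, c4, c1), c1), f2(f2(c1, c4, c1), f2(c4, c1, c4), c4))) = 1 + max(2, 2, 2) = 3
depth(f1(c4, f2(c4, c1, c2), f2(f3(f1(c2, c4, c1)), f2(f1(c4, c1, c2), f2(c1, c4, c1), c1), f2(f2(c1, c4, c1), f2(c4, c1, c4), c4)))) = 1 + max(0, 1, 3) = 4
depth(f3(f1(c4, f2(c4, c1, c2), f2(f3(f1(c2, c4, c1)), f2(f1(c4, c1, c2), f2(c1, c4, c1), c1), f2(f2(c1, c4, c1), f2(c4, c1, c4), c4))))) = 1 + depth(f1(c4, f2(c4, c1, c2), f2(f3(f1(c2, c4, c1)), f2(f1(c4, c1, c2), f2(c1, c4, c1), c1), f2(f2(c1, c4, c1), f2(c4, c1, c4), c4)))) = 1 + 4 = 5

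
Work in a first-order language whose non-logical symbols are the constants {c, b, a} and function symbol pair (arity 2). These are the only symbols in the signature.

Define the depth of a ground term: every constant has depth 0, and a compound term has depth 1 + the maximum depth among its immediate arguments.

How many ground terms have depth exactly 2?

Write N_k for the number of ground terms of depth ≤ k. A term of depth ≤ k is either a constant or a function symbol applied to arguments of depth ≤ k−1, so N_k = 3 + N_{k-1}^2.
N_0 = 3
N_1 = 3 + 3^2 = 12
N_2 = 3 + 12^2 = 147
Terms of depth exactly 2: N_2 − N_1 = 147 − 12 = 135.

135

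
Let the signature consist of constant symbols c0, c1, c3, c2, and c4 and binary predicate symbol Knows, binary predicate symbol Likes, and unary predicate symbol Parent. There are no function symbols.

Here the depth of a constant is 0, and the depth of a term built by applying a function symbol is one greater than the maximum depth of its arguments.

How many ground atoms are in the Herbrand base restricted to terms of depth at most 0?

First count ground terms of depth ≤ 0.
With no function symbols every ground term is a constant, so there are exactly 5 ground terms at every depth bound.
N_0 = 5
Explicitly: c0, c1, c3, c2, c4.
So |H| = 5.
Each predicate of arity r yields |H|^r ground atoms (one per choice of an r-tuple from H):
  Knows: 5^2 = 25;  Likes: 5^2 = 25;  Parent: 5
Total ground atoms: 25 + 25 + 5 = 55.

55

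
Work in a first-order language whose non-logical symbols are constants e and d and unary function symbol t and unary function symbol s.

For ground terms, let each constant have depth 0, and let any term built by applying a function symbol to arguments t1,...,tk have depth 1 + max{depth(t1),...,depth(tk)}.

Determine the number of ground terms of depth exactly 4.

32

Let N_k count ground terms of depth at most k. Each non-constant term of depth ≤ k is some function symbol applied to depth-≤(k−1) arguments, giving N_k = 2 + N_{k-1} + N_{k-1}.
N_0 = 2
N_1 = 2 + 2 + 2 = 6
N_2 = 2 + 6 + 6 = 14
N_3 = 2 + 14 + 14 = 30
N_4 = 2 + 30 + 30 = 62
Terms of depth exactly 4: N_4 − N_3 = 62 − 30 = 32.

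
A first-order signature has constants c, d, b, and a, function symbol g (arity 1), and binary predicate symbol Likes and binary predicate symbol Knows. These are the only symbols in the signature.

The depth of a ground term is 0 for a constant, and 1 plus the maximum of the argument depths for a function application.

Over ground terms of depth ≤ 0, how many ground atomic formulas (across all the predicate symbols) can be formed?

First count ground terms of depth ≤ 0.
Let N_k = |{terms of depth ≤ k}|. Then N_0 = 4 and N_k = 4 + N_{k-1} for k ≥ 1 (one summand per function symbol, arity giving the exponent).
N_0 = 4
Explicitly: c, d, b, a.
So |H| = 4.
Each predicate of arity r yields |H|^r ground atoms (one per choice of an r-tuple from H):
  Likes: 4^2 = 16;  Knows: 4^2 = 16
Total ground atoms: 16 + 16 = 32.

32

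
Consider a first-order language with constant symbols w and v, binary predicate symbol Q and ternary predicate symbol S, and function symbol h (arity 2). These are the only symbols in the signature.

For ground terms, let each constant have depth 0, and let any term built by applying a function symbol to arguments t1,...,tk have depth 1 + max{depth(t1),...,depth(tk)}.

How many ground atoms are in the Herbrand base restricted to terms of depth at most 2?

56316

First count ground terms of depth ≤ 2.
Let N_k count ground terms of depth at most k. Each non-constant term of depth ≤ k is some function symbol applied to depth-≤(k−1) arguments, giving N_k = 2 + N_{k-1}^2.
N_0 = 2
N_1 = 2 + 2^2 = 6
N_2 = 2 + 6^2 = 38
So |H| = 38.
A ground atom is a predicate applied to a tuple of terms from H, so the count is the sum over predicates of |H|^arity:
  Q: 38^2 = 1444;  S: 38^3 = 54872
Total ground atoms: 1444 + 54872 = 56316.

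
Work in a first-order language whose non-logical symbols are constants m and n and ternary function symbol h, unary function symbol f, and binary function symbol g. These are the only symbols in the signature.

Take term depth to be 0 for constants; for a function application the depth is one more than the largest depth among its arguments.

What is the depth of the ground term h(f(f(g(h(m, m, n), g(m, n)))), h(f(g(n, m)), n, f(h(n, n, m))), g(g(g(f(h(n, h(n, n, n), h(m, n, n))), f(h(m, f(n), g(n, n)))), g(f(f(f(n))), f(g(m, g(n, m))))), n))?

depth(h(m, m, n)) = 1 + max(0, 0, 0) = 1
depth(g(m, n)) = 1 + max(0, 0) = 1
depth(g(h(m, m, n), g(m, n))) = 1 + max(1, 1) = 2
depth(f(g(h(m, m, n), g(m, n)))) = 1 + depth(g(h(m, m, n), g(m, n))) = 1 + 2 = 3
depth(f(f(g(h(m, m, n), g(m, n))))) = 1 + depth(f(g(h(m, m, n), g(m, n)))) = 1 + 3 = 4
depth(g(n, m)) = 1 + max(0, 0) = 1
depth(f(g(n, m))) = 1 + depth(g(n, m)) = 1 + 1 = 2
depth(h(n, n, m)) = 1 + max(0, 0, 0) = 1
depth(f(h(n, n, m))) = 1 + depth(h(n, n, m)) = 1 + 1 = 2
depth(h(f(g(n, m)), n, f(h(n, n, m)))) = 1 + max(2, 0, 2) = 3
depth(h(n, n, n)) = 1 + max(0, 0, 0) = 1
depth(h(m, n, n)) = 1 + max(0, 0, 0) = 1
depth(h(n, h(n, n, n), h(m, n, n))) = 1 + max(0, 1, 1) = 2
depth(f(h(n, h(n, n, n), h(m, n, n)))) = 1 + depth(h(n, h(n, n, n), h(m, n, n))) = 1 + 2 = 3
depth(f(n)) = 1 + depth(n) = 1 + 0 = 1
depth(g(n, n)) = 1 + max(0, 0) = 1
depth(h(m, f(n), g(n, n))) = 1 + max(0, 1, 1) = 2
depth(f(h(m, f(n), g(n, n)))) = 1 + depth(h(m, f(n), g(n, n))) = 1 + 2 = 3
depth(g(f(h(n, h(n, n, n), h(m, n, n))), f(h(m, f(n), g(n, n))))) = 1 + max(3, 3) = 4
depth(f(f(n))) = 1 + depth(f(n)) = 1 + 1 = 2
depth(f(f(f(n)))) = 1 + depth(f(f(n))) = 1 + 2 = 3
depth(g(m, g(n, m))) = 1 + max(0, 1) = 2
depth(f(g(m, g(n, m)))) = 1 + depth(g(m, g(n, m))) = 1 + 2 = 3
depth(g(f(f(f(n))), f(g(m, g(n, m))))) = 1 + max(3, 3) = 4
depth(g(g(f(h(n, h(n, n, n), h(m, n, n))), f(h(m, f(n), g(n, n)))), g(f(f(f(n))), f(g(m, g(n, m)))))) = 1 + max(4, 4) = 5
depth(g(g(g(f(h(n, h(n, n, n), h(m, n, n))), f(h(m, f(n), g(n, n)))), g(f(f(f(n))), f(g(m, g(n, m))))), n)) = 1 + max(5, 0) = 6
depth(h(f(f(g(h(m, m, n), g(m, n)))), h(f(g(n, m)), n, f(h(n, n, m))), g(g(g(f(h(n, h(n, n, n), h(m, n, n))), f(h(m, f(n), g(n, n)))), g(f(f(f(n))), f(g(m, g(n, m))))), n))) = 1 + max(4, 3, 6) = 7

7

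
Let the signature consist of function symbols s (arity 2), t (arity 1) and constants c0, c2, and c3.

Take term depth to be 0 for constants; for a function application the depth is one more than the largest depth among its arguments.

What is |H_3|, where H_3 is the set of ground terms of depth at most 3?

Let N_k count ground terms of depth at most k. Each non-constant term of depth ≤ k is some function symbol applied to depth-≤(k−1) arguments, giving N_k = 3 + N_{k-1}^2 + N_{k-1}.
N_0 = 3
N_1 = 3 + 3^2 + 3 = 15
N_2 = 3 + 15^2 + 15 = 243
N_3 = 3 + 243^2 + 243 = 59295

59295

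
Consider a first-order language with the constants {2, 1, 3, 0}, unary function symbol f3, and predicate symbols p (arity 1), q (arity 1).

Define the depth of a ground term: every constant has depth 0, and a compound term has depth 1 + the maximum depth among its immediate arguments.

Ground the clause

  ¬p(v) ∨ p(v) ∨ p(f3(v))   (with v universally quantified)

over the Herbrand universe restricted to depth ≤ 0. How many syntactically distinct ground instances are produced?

Ground terms of depth ≤ 0:
  If N_k denotes the number of depth-≤k ground terms, the 4 constants give N_0 = 4, and each function symbol of arity r contributes N_{k-1}^r new terms at level k: N_k = 4 + N_{k-1}.
  N_0 = 4
  Explicitly: 2, 1, 3, 0.
So there are 4 ground terms available for substitution.
The body mentions the single quantified variable v; since ground terms form a free algebra, no two substitutions collapse to the same formula.
Number of ground instances = 4.

4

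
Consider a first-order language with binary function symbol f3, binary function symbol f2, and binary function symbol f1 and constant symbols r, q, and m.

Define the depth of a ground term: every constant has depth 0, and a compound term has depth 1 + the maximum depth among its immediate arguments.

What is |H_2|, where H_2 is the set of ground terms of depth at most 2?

2703

Let N_k = |{terms of depth ≤ k}|. Then N_0 = 3 and N_k = 3 + N_{k-1}^2 + N_{k-1}^2 + N_{k-1}^2 for k ≥ 1 (one summand per function symbol, arity giving the exponent).
N_0 = 3
N_1 = 3 + 3^2 + 3^2 + 3^2 = 30
N_2 = 3 + 30^2 + 30^2 + 30^2 = 2703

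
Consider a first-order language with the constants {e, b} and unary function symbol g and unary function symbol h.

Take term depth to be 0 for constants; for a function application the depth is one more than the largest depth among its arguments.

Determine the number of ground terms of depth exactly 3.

Write N_k for the number of ground terms of depth ≤ k. A term of depth ≤ k is either a constant or a function symbol applied to arguments of depth ≤ k−1, so N_k = 2 + N_{k-1} + N_{k-1}.
N_0 = 2
N_1 = 2 + 2 + 2 = 6
N_2 = 2 + 6 + 6 = 14
N_3 = 2 + 14 + 14 = 30
Terms of depth exactly 3: N_3 − N_2 = 30 − 14 = 16.

16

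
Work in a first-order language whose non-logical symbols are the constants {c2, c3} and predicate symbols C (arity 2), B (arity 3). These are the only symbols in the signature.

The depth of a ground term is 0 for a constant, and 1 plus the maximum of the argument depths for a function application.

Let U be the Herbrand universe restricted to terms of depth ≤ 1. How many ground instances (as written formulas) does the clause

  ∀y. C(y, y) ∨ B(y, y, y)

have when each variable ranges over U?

2

Ground terms of depth ≤ 1:
  With no function symbols every ground term is a constant, so there are exactly 2 ground terms at every depth bound.
  N_0 = 2
  N_1 = 2
  Explicitly: c2, c3.
So there are 2 ground terms available for substitution.
The clause has 1 distinct variable (y), which appears in the body. In the free term algebra distinct substitutions yield syntactically distinct ground instances.
Number of ground instances = 2.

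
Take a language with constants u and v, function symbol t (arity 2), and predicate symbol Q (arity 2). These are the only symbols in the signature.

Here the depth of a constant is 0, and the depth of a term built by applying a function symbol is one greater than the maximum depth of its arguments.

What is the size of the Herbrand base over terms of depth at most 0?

First count ground terms of depth ≤ 0.
Let N_k = |{terms of depth ≤ k}|. Then N_0 = 2 and N_k = 2 + N_{k-1}^2 for k ≥ 1 (one summand per function symbol, arity giving the exponent).
N_0 = 2
So |H| = 2.
For each predicate symbol, the number of ground atoms is |H| raised to its arity; summing:
  Q: 2^2 = 4
Total ground atoms: 4.

4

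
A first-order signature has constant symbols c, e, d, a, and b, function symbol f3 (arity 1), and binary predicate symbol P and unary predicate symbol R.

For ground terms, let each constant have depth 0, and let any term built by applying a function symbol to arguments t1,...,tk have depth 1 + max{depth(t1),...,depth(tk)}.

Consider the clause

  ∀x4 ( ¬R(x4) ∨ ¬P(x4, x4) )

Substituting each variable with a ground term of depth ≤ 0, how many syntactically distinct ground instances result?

5

Ground terms of depth ≤ 0:
  Write N_k for the number of ground terms of depth ≤ k. A term of depth ≤ k is either a constant or a function symbol applied to arguments of depth ≤ k−1, so N_k = 5 + N_{k-1}.
  N_0 = 5
  Explicitly: c, e, d, a, b.
So there are 5 ground terms available for substitution.
The clause has 1 distinct variable (x4), which appears in the body. In the free term algebra distinct substitutions yield syntactically distinct ground instances.
Number of ground instances = 5.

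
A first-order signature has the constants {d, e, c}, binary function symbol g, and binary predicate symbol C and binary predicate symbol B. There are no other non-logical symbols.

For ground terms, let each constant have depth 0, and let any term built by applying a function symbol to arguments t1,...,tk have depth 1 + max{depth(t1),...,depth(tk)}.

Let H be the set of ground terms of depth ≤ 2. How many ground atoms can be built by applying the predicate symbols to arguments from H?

43218

First count ground terms of depth ≤ 2.
Count level by level. With function symbols g/2, the terms of depth ≤ k are the 3 constants together with each function applied to depth-≤(k−1) tuples, so N_k = 3 + N_{k-1}^2.
N_0 = 3
N_1 = 3 + 3^2 = 12
N_2 = 3 + 12^2 = 147
So |H| = 147.
Each predicate of arity r yields |H|^r ground atoms (one per choice of an r-tuple from H):
  C: 147^2 = 21609;  B: 147^2 = 21609
Total ground atoms: 21609 + 21609 = 43218.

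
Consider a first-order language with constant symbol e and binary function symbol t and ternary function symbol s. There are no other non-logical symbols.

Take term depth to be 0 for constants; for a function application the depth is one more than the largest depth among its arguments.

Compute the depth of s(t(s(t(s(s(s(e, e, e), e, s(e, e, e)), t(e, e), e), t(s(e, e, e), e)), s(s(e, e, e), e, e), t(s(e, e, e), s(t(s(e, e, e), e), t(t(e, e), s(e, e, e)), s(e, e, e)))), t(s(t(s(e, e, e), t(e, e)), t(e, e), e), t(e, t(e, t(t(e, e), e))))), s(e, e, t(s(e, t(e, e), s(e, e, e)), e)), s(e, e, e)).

7

depth(s(e, e, e)) = 1 + max(0, 0, 0) = 1
depth(s(s(e, e, e), e, s(e, e, e))) = 1 + max(1, 0, 1) = 2
depth(t(e, e)) = 1 + max(0, 0) = 1
depth(s(s(s(e, e, e), e, s(e, e, e)), t(e, e), e)) = 1 + max(2, 1, 0) = 3
depth(t(s(e, e, e), e)) = 1 + max(1, 0) = 2
depth(t(s(s(s(e, e, e), e, s(e, e, e)), t(e, e), e), t(s(e, e, e), e))) = 1 + max(3, 2) = 4
depth(s(s(e, e, e), e, e)) = 1 + max(1, 0, 0) = 2
depth(t(t(e, e), s(e, e, e))) = 1 + max(1, 1) = 2
depth(s(t(s(e, e, e), e), t(t(e, e), s(e, e, e)), s(e, e, e))) = 1 + max(2, 2, 1) = 3
depth(t(s(e, e, e), s(t(s(e, e, e), e), t(t(e, e), s(e, e, e)), s(e, e, e)))) = 1 + max(1, 3) = 4
depth(s(t(s(s(s(e, e, e), e, s(e, e, e)), t(e, e), e), t(s(e, e, e), e)), s(s(e, e, e), e, e), t(s(e, e, e), s(t(s(e, e, e), e), t(t(e, e), s(e, e, e)), s(e, e, e))))) = 1 + max(4, 2, 4) = 5
depth(t(s(e, e, e), t(e, e))) = 1 + max(1, 1) = 2
depth(s(t(s(e, e, e), t(e, e)), t(e, e), e)) = 1 + max(2, 1, 0) = 3
depth(t(t(e, e), e)) = 1 + max(1, 0) = 2
depth(t(e, t(t(e, e), e))) = 1 + max(0, 2) = 3
depth(t(e, t(e, t(t(e, e), e)))) = 1 + max(0, 3) = 4
depth(t(s(t(s(e, e, e), t(e, e)), t(e, e), e), t(e, t(e, t(t(e, e), e))))) = 1 + max(3, 4) = 5
depth(t(s(t(s(s(s(e, e, e), e, s(e, e, e)), t(e, e), e), t(s(e, e, e), e)), s(s(e, e, e), e, e), t(s(e, e, e), s(t(s(e, e, e), e), t(t(e, e), s(e, e, e)), s(e, e, e)))), t(s(t(s(e, e, e), t(e, e)), t(e, e), e), t(e, t(e, t(t(e, e), e)))))) = 1 + max(5, 5) = 6
depth(s(e, t(e, e), s(e, e, e))) = 1 + max(0, 1, 1) = 2
depth(t(s(e, t(e, e), s(e, e, e)), e)) = 1 + max(2, 0) = 3
depth(s(e, e, t(s(e, t(e, e), s(e, e, e)), e))) = 1 + max(0, 0, 3) = 4
depth(s(t(s(t(s(s(s(e, e, e), e, s(e, e, e)), t(e, e), e), t(s(e, e, e), e)), s(s(e, e, e), e, e), t(s(e, e, e), s(t(s(e, e, e), e), t(t(e, e), s(e, e, e)), s(e, e, e)))), t(s(t(s(e, e, e), t(e, e)), t(e, e), e), t(e, t(e, t(t(e, e), e))))), s(e, e, t(s(e, t(e, e), s(e, e, e)), e)), s(e, e, e))) = 1 + max(6, 4, 1) = 7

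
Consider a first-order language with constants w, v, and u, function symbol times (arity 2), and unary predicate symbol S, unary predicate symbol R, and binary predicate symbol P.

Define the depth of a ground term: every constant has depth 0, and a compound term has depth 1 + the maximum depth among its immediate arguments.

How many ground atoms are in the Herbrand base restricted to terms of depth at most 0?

15

First count ground terms of depth ≤ 0.
If N_k denotes the number of depth-≤k ground terms, the 3 constants give N_0 = 3, and each function symbol of arity r contributes N_{k-1}^r new terms at level k: N_k = 3 + N_{k-1}^2.
N_0 = 3
So |H| = 3.
Each predicate of arity r yields |H|^r ground atoms (one per choice of an r-tuple from H):
  S: 3;  R: 3;  P: 3^2 = 9
Total ground atoms: 3 + 3 + 9 = 15.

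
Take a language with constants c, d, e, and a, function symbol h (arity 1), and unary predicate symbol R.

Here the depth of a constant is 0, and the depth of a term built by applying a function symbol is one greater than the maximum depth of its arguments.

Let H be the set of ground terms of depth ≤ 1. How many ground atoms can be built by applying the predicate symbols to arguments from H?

First count ground terms of depth ≤ 1.
Write N_k for the number of ground terms of depth ≤ k. A term of depth ≤ k is either a constant or a function symbol applied to arguments of depth ≤ k−1, so N_k = 4 + N_{k-1}.
N_0 = 4
N_1 = 4 + 4 = 8
So |H| = 8.
For each predicate symbol, the number of ground atoms is |H| raised to its arity; summing:
  R: 8
Total ground atoms: 8.

8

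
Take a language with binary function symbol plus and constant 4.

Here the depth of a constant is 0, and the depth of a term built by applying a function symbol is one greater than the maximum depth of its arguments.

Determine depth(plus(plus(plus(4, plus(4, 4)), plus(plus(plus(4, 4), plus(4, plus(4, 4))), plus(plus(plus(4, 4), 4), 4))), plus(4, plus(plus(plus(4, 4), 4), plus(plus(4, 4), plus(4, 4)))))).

depth(plus(4, 4)) = 1 + max(0, 0) = 1
depth(plus(4, plus(4, 4))) = 1 + max(0, 1) = 2
depth(plus(plus(4, 4), plus(4, plus(4, 4)))) = 1 + max(1, 2) = 3
depth(plus(plus(4, 4), 4)) = 1 + max(1, 0) = 2
depth(plus(plus(plus(4, 4), 4), 4)) = 1 + max(2, 0) = 3
depth(plus(plus(plus(4, 4), plus(4, plus(4, 4))), plus(plus(plus(4, 4), 4), 4))) = 1 + max(3, 3) = 4
depth(plus(plus(4, plus(4, 4)), plus(plus(plus(4, 4), plus(4, plus(4, 4))), plus(plus(plus(4, 4), 4), 4)))) = 1 + max(2, 4) = 5
depth(plus(plus(4, 4), plus(4, 4))) = 1 + max(1, 1) = 2
depth(plus(plus(plus(4, 4), 4), plus(plus(4, 4), plus(4, 4)))) = 1 + max(2, 2) = 3
depth(plus(4, plus(plus(plus(4, 4), 4), plus(plus(4, 4), plus(4, 4))))) = 1 + max(0, 3) = 4
depth(plus(plus(plus(4, plus(4, 4)), plus(plus(plus(4, 4), plus(4, plus(4, 4))), plus(plus(plus(4, 4), 4), 4))), plus(4, plus(plus(plus(4, 4), 4), plus(plus(4, 4), plus(4, 4)))))) = 1 + max(5, 4) = 6

6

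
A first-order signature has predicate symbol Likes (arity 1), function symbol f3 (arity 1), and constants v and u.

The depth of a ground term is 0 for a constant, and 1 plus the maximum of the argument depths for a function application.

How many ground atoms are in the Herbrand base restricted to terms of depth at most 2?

6

First count ground terms of depth ≤ 2.
Let N_k = |{terms of depth ≤ k}|. Then N_0 = 2 and N_k = 2 + N_{k-1} for k ≥ 1 (one summand per function symbol, arity giving the exponent).
N_0 = 2
N_1 = 2 + 2 = 4
N_2 = 2 + 4 = 6
So |H| = 6.
For each predicate symbol, the number of ground atoms is |H| raised to its arity; summing:
  Likes: 6
Total ground atoms: 6.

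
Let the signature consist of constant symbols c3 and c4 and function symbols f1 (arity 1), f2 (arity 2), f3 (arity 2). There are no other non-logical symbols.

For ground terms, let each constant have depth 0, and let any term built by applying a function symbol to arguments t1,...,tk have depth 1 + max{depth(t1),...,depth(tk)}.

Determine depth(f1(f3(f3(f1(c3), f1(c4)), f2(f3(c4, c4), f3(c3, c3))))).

4

depth(f1(c3)) = 1 + depth(c3) = 1 + 0 = 1
depth(f1(c4)) = 1 + depth(c4) = 1 + 0 = 1
depth(f3(f1(c3), f1(c4))) = 1 + max(1, 1) = 2
depth(f3(c4, c4)) = 1 + max(0, 0) = 1
depth(f3(c3, c3)) = 1 + max(0, 0) = 1
depth(f2(f3(c4, c4), f3(c3, c3))) = 1 + max(1, 1) = 2
depth(f3(f3(f1(c3), f1(c4)), f2(f3(c4, c4), f3(c3, c3)))) = 1 + max(2, 2) = 3
depth(f1(f3(f3(f1(c3), f1(c4)), f2(f3(c4, c4), f3(c3, c3))))) = 1 + depth(f3(f3(f1(c3), f1(c4)), f2(f3(c4, c4), f3(c3, c3)))) = 1 + 3 = 4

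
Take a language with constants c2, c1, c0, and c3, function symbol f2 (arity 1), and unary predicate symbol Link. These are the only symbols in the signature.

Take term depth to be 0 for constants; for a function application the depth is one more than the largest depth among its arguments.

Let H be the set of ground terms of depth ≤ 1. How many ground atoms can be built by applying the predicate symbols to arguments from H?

First count ground terms of depth ≤ 1.
Let N_k count ground terms of depth at most k. Each non-constant term of depth ≤ k is some function symbol applied to depth-≤(k−1) arguments, giving N_k = 4 + N_{k-1}.
N_0 = 4
N_1 = 4 + 4 = 8
So |H| = 8.
For each predicate symbol, the number of ground atoms is |H| raised to its arity; summing:
  Link: 8
Total ground atoms: 8.

8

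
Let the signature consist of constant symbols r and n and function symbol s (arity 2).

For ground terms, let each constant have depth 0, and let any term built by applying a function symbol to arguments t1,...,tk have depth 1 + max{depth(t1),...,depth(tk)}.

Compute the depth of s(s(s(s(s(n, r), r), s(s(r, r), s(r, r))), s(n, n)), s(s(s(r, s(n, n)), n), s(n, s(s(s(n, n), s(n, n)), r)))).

6

depth(s(n, r)) = 1 + max(0, 0) = 1
depth(s(s(n, r), r)) = 1 + max(1, 0) = 2
depth(s(r, r)) = 1 + max(0, 0) = 1
depth(s(s(r, r), s(r, r))) = 1 + max(1, 1) = 2
depth(s(s(s(n, r), r), s(s(r, r), s(r, r)))) = 1 + max(2, 2) = 3
depth(s(n, n)) = 1 + max(0, 0) = 1
depth(s(s(s(s(n, r), r), s(s(r, r), s(r, r))), s(n, n))) = 1 + max(3, 1) = 4
depth(s(r, s(n, n))) = 1 + max(0, 1) = 2
depth(s(s(r, s(n, n)), n)) = 1 + max(2, 0) = 3
depth(s(s(n, n), s(n, n))) = 1 + max(1, 1) = 2
depth(s(s(s(n, n), s(n, n)), r)) = 1 + max(2, 0) = 3
depth(s(n, s(s(s(n, n), s(n, n)), r))) = 1 + max(0, 3) = 4
depth(s(s(s(r, s(n, n)), n), s(n, s(s(s(n, n), s(n, n)), r)))) = 1 + max(3, 4) = 5
depth(s(s(s(s(s(n, r), r), s(s(r, r), s(r, r))), s(n, n)), s(s(s(r, s(n, n)), n), s(n, s(s(s(n, n), s(n, n)), r))))) = 1 + max(4, 5) = 6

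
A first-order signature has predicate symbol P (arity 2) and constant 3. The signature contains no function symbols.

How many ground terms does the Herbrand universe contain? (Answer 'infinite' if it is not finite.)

There are no function symbols, so the only ground term is the single constant.
The Herbrand universe is {3}, finite with 1 element.

1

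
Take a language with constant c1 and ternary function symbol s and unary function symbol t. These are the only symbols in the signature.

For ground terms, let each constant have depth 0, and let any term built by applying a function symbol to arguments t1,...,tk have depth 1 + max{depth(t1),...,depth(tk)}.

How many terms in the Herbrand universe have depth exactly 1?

2

Let N_k count ground terms of depth at most k. Each non-constant term of depth ≤ k is some function symbol applied to depth-≤(k−1) arguments, giving N_k = 1 + N_{k-1}^3 + N_{k-1}.
N_0 = 1
N_1 = 1 + 1^3 + 1 = 3
Terms of depth exactly 1: N_1 − N_0 = 3 − 1 = 2.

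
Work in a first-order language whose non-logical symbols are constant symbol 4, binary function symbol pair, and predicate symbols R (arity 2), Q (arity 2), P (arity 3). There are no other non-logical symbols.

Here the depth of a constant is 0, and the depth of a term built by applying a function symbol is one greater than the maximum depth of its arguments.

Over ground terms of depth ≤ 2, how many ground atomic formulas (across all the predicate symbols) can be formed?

175

First count ground terms of depth ≤ 2.
Let N_k = |{terms of depth ≤ k}|. Then N_0 = 1 and N_k = 1 + N_{k-1}^2 for k ≥ 1 (one summand per function symbol, arity giving the exponent).
N_0 = 1
N_1 = 1 + 1^2 = 2
N_2 = 1 + 2^2 = 5
Explicitly: 4, pair(4, 4), pair(4, pair(4, 4)), pair(pair(4, 4), 4), pair(pair(4, 4), pair(4, 4)).
So |H| = 5.
Ground atoms are formed by filling each argument slot of a predicate with a term from H, so an r-ary predicate gives |H|^r atoms:
  R: 5^2 = 25;  Q: 5^2 = 25;  P: 5^3 = 125
Total ground atoms: 25 + 25 + 125 = 175.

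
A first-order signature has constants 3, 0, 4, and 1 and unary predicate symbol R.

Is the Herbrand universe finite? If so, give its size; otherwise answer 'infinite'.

There are no function symbols, so every ground term is one of the 4 constants.
The Herbrand universe is {3, 0, 4, 1}, which is finite with 4 elements.

4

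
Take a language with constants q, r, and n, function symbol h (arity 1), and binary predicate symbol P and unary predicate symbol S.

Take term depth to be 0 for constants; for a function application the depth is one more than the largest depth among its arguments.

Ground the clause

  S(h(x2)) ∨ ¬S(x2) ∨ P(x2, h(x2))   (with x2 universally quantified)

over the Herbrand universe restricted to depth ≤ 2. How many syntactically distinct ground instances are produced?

Ground terms of depth ≤ 2:
  If N_k denotes the number of depth-≤k ground terms, the 3 constants give N_0 = 3, and each function symbol of arity r contributes N_{k-1}^r new terms at level k: N_k = 3 + N_{k-1}.
  N_0 = 3
  N_1 = 3 + 3 = 6
  N_2 = 3 + 6 = 9
  Explicitly: q, r, n, h(q), h(r), h(n), h(h(q)), h(h(r)), h(h(n)).
So there are 9 ground terms available for substitution.
The clause has 1 distinct variable (x2), which appears in the body. In the free term algebra distinct substitutions yield syntactically distinct ground instances.
Number of ground instances = 9.

9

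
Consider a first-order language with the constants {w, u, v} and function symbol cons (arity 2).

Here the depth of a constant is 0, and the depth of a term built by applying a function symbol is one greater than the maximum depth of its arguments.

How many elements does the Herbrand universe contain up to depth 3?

21612

Write N_k for the number of ground terms of depth ≤ k. A term of depth ≤ k is either a constant or a function symbol applied to arguments of depth ≤ k−1, so N_k = 3 + N_{k-1}^2.
N_0 = 3
N_1 = 3 + 3^2 = 12
N_2 = 3 + 12^2 = 147
N_3 = 3 + 147^2 = 21612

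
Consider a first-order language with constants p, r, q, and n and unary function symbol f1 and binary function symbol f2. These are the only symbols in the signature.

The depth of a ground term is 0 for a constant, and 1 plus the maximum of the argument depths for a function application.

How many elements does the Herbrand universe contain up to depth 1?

Let N_k = |{terms of depth ≤ k}|. Then N_0 = 4 and N_k = 4 + N_{k-1} + N_{k-1}^2 for k ≥ 1 (one summand per function symbol, arity giving the exponent).
N_0 = 4
N_1 = 4 + 4 + 4^2 = 24

24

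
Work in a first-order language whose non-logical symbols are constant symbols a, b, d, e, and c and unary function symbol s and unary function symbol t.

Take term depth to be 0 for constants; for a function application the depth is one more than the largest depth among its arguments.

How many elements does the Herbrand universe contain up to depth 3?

75

If N_k denotes the number of depth-≤k ground terms, the 5 constants give N_0 = 5, and each function symbol of arity r contributes N_{k-1}^r new terms at level k: N_k = 5 + N_{k-1} + N_{k-1}.
N_0 = 5
N_1 = 5 + 5 + 5 = 15
N_2 = 5 + 15 + 15 = 35
N_3 = 5 + 35 + 35 = 75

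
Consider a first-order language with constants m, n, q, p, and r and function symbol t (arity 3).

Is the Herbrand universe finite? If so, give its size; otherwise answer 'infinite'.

The signature has at least one function symbol (t, arity 3) and at least one constant (m).
Iterating t gives infinitely many distinct ground terms: m, t(m, m, m), t(t(m, m, m), t(m, m, m), t(m, m, m)), ...
So the Herbrand universe is infinite.

infinite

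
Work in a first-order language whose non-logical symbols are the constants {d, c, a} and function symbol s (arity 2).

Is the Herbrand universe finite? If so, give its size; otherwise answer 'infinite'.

The signature has at least one function symbol (s, arity 2) and at least one constant (d).
Iterating s gives infinitely many distinct ground terms: d, s(d, d), s(s(d, d), s(d, d)), ...
So the Herbrand universe is infinite.

infinite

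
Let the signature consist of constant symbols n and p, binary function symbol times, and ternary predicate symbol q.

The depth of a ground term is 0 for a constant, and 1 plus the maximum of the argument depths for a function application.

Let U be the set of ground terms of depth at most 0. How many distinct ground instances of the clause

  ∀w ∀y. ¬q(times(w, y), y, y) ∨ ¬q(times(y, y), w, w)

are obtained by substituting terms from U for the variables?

Ground terms of depth ≤ 0:
  Let N_k = |{terms of depth ≤ k}|. Then N_0 = 2 and N_k = 2 + N_{k-1}^2 for k ≥ 1 (one summand per function symbol, arity giving the exponent).
  N_0 = 2
  Explicitly: n, p.
So there are 2 ground terms available for substitution.
The body mentions every one of the 2 quantified variables; since ground terms form a free algebra, no two substitutions collapse to the same formula.
Number of ground instances = 2^2 = 4.

4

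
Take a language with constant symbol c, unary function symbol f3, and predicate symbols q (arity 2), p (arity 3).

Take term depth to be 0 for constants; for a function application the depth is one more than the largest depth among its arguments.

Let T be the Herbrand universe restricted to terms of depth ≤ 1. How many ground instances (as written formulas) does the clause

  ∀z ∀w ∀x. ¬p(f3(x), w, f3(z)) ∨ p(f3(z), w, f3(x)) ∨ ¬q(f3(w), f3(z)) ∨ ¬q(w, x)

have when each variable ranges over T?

8

Ground terms of depth ≤ 1:
  Let N_k = |{terms of depth ≤ k}|. Then N_0 = 1 and N_k = 1 + N_{k-1} for k ≥ 1 (one summand per function symbol, arity giving the exponent).
  N_0 = 1
  N_1 = 1 + 1 = 2
So there are 2 ground terms available for substitution.
The body mentions every one of the 3 quantified variables; since ground terms form a free algebra, no two substitutions collapse to the same formula.
Number of ground instances = 2^3 = 8.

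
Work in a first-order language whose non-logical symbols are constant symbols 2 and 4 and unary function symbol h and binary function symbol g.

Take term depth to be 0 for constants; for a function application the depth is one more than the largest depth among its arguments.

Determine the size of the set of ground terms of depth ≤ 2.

74

If N_k denotes the number of depth-≤k ground terms, the 2 constants give N_0 = 2, and each function symbol of arity r contributes N_{k-1}^r new terms at level k: N_k = 2 + N_{k-1} + N_{k-1}^2.
N_0 = 2
N_1 = 2 + 2 + 2^2 = 8
N_2 = 2 + 8 + 8^2 = 74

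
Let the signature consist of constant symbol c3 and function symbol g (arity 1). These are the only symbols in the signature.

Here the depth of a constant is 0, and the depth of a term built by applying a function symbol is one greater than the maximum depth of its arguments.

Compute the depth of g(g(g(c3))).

3

depth(g(c3)) = 1 + depth(c3) = 1 + 0 = 1
depth(g(g(c3))) = 1 + depth(g(c3)) = 1 + 1 = 2
depth(g(g(g(c3)))) = 1 + depth(g(g(c3))) = 1 + 2 = 3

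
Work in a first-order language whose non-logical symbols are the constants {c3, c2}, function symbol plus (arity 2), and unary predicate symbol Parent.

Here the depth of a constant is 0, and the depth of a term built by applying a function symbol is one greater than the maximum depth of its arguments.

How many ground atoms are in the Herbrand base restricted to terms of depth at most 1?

First count ground terms of depth ≤ 1.
Count level by level. With function symbols plus/2, the terms of depth ≤ k are the 2 constants together with each function applied to depth-≤(k−1) tuples, so N_k = 2 + N_{k-1}^2.
N_0 = 2
N_1 = 2 + 2^2 = 6
Explicitly: c3, c2, plus(c3, c3), plus(c3, c2), plus(c2, c3), plus(c2, c2).
So |H| = 6.
A ground atom is a predicate applied to a tuple of terms from H, so the count is the sum over predicates of |H|^arity:
  Parent: 6
Total ground atoms: 6.

6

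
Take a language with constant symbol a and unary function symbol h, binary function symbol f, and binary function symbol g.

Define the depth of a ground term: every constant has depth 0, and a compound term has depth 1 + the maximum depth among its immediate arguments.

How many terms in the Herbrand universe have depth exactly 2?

33

If N_k denotes the number of depth-≤k ground terms, the 1 constant gives N_0 = 1, and each function symbol of arity r contributes N_{k-1}^r new terms at level k: N_k = 1 + N_{k-1} + N_{k-1}^2 + N_{k-1}^2.
N_0 = 1
N_1 = 1 + 1 + 1^2 + 1^2 = 4
N_2 = 1 + 4 + 4^2 + 4^2 = 37
Terms of depth exactly 2: N_2 − N_1 = 37 − 4 = 33.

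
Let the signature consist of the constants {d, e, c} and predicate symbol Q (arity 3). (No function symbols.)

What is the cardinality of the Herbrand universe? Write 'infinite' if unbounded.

3

There are no function symbols, so every ground term is one of the 3 constants.
The Herbrand universe is {d, e, c}, which is finite with 3 elements.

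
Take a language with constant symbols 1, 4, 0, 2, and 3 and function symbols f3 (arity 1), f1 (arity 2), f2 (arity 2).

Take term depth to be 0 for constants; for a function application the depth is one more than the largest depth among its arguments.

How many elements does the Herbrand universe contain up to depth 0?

Count level by level. With function symbols f3/1, f1/2, f2/2, the terms of depth ≤ k are the 5 constants together with each function applied to depth-≤(k−1) tuples, so N_k = 5 + N_{k-1} + N_{k-1}^2 + N_{k-1}^2.
N_0 = 5

5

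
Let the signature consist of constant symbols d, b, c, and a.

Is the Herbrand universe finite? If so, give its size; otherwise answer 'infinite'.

There are no function symbols, so every ground term is one of the 4 constants.
The Herbrand universe is {d, b, c, a}, which is finite with 4 elements.

4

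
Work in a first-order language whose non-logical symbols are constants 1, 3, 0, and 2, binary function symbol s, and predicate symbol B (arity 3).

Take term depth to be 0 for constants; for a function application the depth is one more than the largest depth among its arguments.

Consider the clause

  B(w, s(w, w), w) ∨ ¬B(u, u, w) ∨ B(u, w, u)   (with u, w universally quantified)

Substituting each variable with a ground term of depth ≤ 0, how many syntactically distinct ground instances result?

16

Ground terms of depth ≤ 0:
  If N_k denotes the number of depth-≤k ground terms, the 4 constants give N_0 = 4, and each function symbol of arity r contributes N_{k-1}^r new terms at level k: N_k = 4 + N_{k-1}^2.
  N_0 = 4
So there are 4 ground terms available for substitution.
Each of u, w ranges independently over the available ground terms, and distinct assignments produce distinct instances.
Number of ground instances = 4^2 = 16.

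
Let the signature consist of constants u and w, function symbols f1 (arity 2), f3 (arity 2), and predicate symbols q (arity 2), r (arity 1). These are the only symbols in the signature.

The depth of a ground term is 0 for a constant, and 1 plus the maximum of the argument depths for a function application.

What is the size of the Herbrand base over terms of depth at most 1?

110

First count ground terms of depth ≤ 1.
Let N_k = |{terms of depth ≤ k}|. Then N_0 = 2 and N_k = 2 + N_{k-1}^2 + N_{k-1}^2 for k ≥ 1 (one summand per function symbol, arity giving the exponent).
N_0 = 2
N_1 = 2 + 2^2 + 2^2 = 10
Explicitly: u, w, f1(u, u), f1(u, w), f1(w, u), f1(w, w), f3(u, u), f3(u, w), f3(w, u), f3(w, w).
So |H| = 10.
Ground atoms are formed by filling each argument slot of a predicate with a term from H, so an r-ary predicate gives |H|^r atoms:
  q: 10^2 = 100;  r: 10
Total ground atoms: 100 + 10 = 110.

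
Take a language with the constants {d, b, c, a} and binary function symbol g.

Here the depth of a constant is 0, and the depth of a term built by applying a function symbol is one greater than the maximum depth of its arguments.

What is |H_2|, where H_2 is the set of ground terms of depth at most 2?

Let N_k count ground terms of depth at most k. Each non-constant term of depth ≤ k is some function symbol applied to depth-≤(k−1) arguments, giving N_k = 4 + N_{k-1}^2.
N_0 = 4
N_1 = 4 + 4^2 = 20
N_2 = 4 + 20^2 = 404

404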